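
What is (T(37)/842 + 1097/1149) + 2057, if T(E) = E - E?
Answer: 2364590/1149 ≈ 2058.0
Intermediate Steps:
T(E) = 0
(T(37)/842 + 1097/1149) + 2057 = (0/842 + 1097/1149) + 2057 = (0*(1/842) + 1097*(1/1149)) + 2057 = (0 + 1097/1149) + 2057 = 1097/1149 + 2057 = 2364590/1149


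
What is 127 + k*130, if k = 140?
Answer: 18327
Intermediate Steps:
127 + k*130 = 127 + 140*130 = 127 + 18200 = 18327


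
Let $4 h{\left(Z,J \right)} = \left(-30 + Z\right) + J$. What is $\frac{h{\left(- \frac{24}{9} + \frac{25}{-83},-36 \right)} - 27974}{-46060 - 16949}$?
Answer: $\frac{27879277}{62756964} \approx 0.44424$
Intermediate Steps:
$h{\left(Z,J \right)} = - \frac{15}{2} + \frac{J}{4} + \frac{Z}{4}$ ($h{\left(Z,J \right)} = \frac{\left(-30 + Z\right) + J}{4} = \frac{-30 + J + Z}{4} = - \frac{15}{2} + \frac{J}{4} + \frac{Z}{4}$)
$\frac{h{\left(- \frac{24}{9} + \frac{25}{-83},-36 \right)} - 27974}{-46060 - 16949} = \frac{\left(- \frac{15}{2} + \frac{1}{4} \left(-36\right) + \frac{- \frac{24}{9} + \frac{25}{-83}}{4}\right) - 27974}{-46060 - 16949} = \frac{\left(- \frac{15}{2} - 9 + \frac{\left(-24\right) \frac{1}{9} + 25 \left(- \frac{1}{83}\right)}{4}\right) - 27974}{-63009} = \left(\left(- \frac{15}{2} - 9 + \frac{- \frac{8}{3} - \frac{25}{83}}{4}\right) - 27974\right) \left(- \frac{1}{63009}\right) = \left(\left(- \frac{15}{2} - 9 + \frac{1}{4} \left(- \frac{739}{249}\right)\right) - 27974\right) \left(- \frac{1}{63009}\right) = \left(\left(- \frac{15}{2} - 9 - \frac{739}{996}\right) - 27974\right) \left(- \frac{1}{63009}\right) = \left(- \frac{17173}{996} - 27974\right) \left(- \frac{1}{63009}\right) = \left(- \frac{27879277}{996}\right) \left(- \frac{1}{63009}\right) = \frac{27879277}{62756964}$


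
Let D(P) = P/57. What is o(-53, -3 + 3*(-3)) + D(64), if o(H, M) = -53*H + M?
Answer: 159493/57 ≈ 2798.1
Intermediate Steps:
D(P) = P/57 (D(P) = P*(1/57) = P/57)
o(H, M) = M - 53*H
o(-53, -3 + 3*(-3)) + D(64) = ((-3 + 3*(-3)) - 53*(-53)) + (1/57)*64 = ((-3 - 9) + 2809) + 64/57 = (-12 + 2809) + 64/57 = 2797 + 64/57 = 159493/57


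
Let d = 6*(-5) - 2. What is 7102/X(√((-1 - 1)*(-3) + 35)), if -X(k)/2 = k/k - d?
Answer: -3551/33 ≈ -107.61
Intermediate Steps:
d = -32 (d = -30 - 2 = -32)
X(k) = -66 (X(k) = -2*(k/k - 1*(-32)) = -2*(1 + 32) = -2*33 = -66)
7102/X(√((-1 - 1)*(-3) + 35)) = 7102/(-66) = 7102*(-1/66) = -3551/33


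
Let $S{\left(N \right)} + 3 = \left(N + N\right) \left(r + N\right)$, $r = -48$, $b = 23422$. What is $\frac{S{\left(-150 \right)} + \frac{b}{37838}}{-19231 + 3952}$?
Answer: $- \frac{1123743554}{289063401} \approx -3.8875$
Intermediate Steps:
$S{\left(N \right)} = -3 + 2 N \left(-48 + N\right)$ ($S{\left(N \right)} = -3 + \left(N + N\right) \left(-48 + N\right) = -3 + 2 N \left(-48 + N\right)$)
$\frac{S{\left(-150 \right)} + \frac{b}{37838}}{-19231 + 3952} = \frac{\left(-3 - -14400 + 2 \left(-150\right)^{2}\right) + \frac{23422}{37838}}{-19231 + 3952} = \frac{\left(-3 + 14400 + 2 \cdot 22500\right) + 23422 \cdot \frac{1}{37838}}{-15279} = \left(\left(-3 + 14400 + 45000\right) + \frac{11711}{18919}\right) \left(- \frac{1}{15279}\right) = \left(59397 + \frac{11711}{18919}\right) \left(- \frac{1}{15279}\right) = \frac{1123743554}{18919} \left(- \frac{1}{15279}\right) = - \frac{1123743554}{289063401}$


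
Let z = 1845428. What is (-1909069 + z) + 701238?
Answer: 637597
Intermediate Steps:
(-1909069 + z) + 701238 = (-1909069 + 1845428) + 701238 = -63641 + 701238 = 637597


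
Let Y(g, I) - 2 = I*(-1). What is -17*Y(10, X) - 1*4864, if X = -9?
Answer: -5051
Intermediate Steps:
Y(g, I) = 2 - I (Y(g, I) = 2 + I*(-1) = 2 - I)
-17*Y(10, X) - 1*4864 = -17*(2 - 1*(-9)) - 1*4864 = -17*(2 + 9) - 4864 = -17*11 - 4864 = -187 - 4864 = -5051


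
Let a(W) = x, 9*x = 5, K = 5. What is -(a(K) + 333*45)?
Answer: -134870/9 ≈ -14986.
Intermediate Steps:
x = 5/9 (x = (⅑)*5 = 5/9 ≈ 0.55556)
a(W) = 5/9
-(a(K) + 333*45) = -(5/9 + 333*45) = -(5/9 + 14985) = -1*134870/9 = -134870/9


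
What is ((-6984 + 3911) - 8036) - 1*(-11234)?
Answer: 125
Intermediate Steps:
((-6984 + 3911) - 8036) - 1*(-11234) = (-3073 - 8036) + 11234 = -11109 + 11234 = 125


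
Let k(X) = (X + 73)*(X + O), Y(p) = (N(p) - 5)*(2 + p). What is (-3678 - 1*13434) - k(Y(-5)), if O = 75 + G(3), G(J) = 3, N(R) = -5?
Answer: -28236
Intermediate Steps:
O = 78 (O = 75 + 3 = 78)
Y(p) = -20 - 10*p (Y(p) = (-5 - 5)*(2 + p) = -10*(2 + p) = -20 - 10*p)
k(X) = (73 + X)*(78 + X) (k(X) = (X + 73)*(X + 78) = (73 + X)*(78 + X))
(-3678 - 1*13434) - k(Y(-5)) = (-3678 - 1*13434) - (5694 + (-20 - 10*(-5))² + 151*(-20 - 10*(-5))) = (-3678 - 13434) - (5694 + (-20 + 50)² + 151*(-20 + 50)) = -17112 - (5694 + 30² + 151*30) = -17112 - (5694 + 900 + 4530) = -17112 - 1*11124 = -17112 - 11124 = -28236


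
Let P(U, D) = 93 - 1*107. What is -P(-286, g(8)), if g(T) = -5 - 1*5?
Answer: 14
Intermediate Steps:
g(T) = -10 (g(T) = -5 - 5 = -10)
P(U, D) = -14 (P(U, D) = 93 - 107 = -14)
-P(-286, g(8)) = -1*(-14) = 14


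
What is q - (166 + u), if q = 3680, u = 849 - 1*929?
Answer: 3594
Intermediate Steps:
u = -80 (u = 849 - 929 = -80)
q - (166 + u) = 3680 - (166 - 80) = 3680 - 1*86 = 3680 - 86 = 3594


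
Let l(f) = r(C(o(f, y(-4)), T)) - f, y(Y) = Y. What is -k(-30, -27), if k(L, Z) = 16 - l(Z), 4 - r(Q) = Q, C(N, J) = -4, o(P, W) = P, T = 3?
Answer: 19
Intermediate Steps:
r(Q) = 4 - Q
l(f) = 8 - f (l(f) = (4 - 1*(-4)) - f = (4 + 4) - f = 8 - f)
k(L, Z) = 8 + Z (k(L, Z) = 16 - (8 - Z) = 16 + (-8 + Z) = 8 + Z)
-k(-30, -27) = -(8 - 27) = -1*(-19) = 19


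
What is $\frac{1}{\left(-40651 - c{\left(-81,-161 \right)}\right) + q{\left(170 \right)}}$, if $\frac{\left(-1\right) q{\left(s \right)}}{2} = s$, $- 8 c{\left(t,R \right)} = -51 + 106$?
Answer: $- \frac{8}{327873} \approx -2.44 \cdot 10^{-5}$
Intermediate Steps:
$c{\left(t,R \right)} = - \frac{55}{8}$ ($c{\left(t,R \right)} = - \frac{-51 + 106}{8} = \left(- \frac{1}{8}\right) 55 = - \frac{55}{8}$)
$q{\left(s \right)} = - 2 s$
$\frac{1}{\left(-40651 - c{\left(-81,-161 \right)}\right) + q{\left(170 \right)}} = \frac{1}{\left(-40651 - - \frac{55}{8}\right) - 340} = \frac{1}{\left(-40651 + \frac{55}{8}\right) - 340} = \frac{1}{- \frac{325153}{8} - 340} = \frac{1}{- \frac{327873}{8}} = - \frac{8}{327873}$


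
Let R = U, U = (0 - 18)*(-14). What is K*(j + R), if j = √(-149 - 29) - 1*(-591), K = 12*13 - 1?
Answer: 130665 + 155*I*√178 ≈ 1.3067e+5 + 2068.0*I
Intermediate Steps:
U = 252 (U = -18*(-14) = 252)
R = 252
K = 155 (K = 156 - 1 = 155)
j = 591 + I*√178 (j = √(-178) + 591 = I*√178 + 591 = 591 + I*√178 ≈ 591.0 + 13.342*I)
K*(j + R) = 155*((591 + I*√178) + 252) = 155*(843 + I*√178) = 130665 + 155*I*√178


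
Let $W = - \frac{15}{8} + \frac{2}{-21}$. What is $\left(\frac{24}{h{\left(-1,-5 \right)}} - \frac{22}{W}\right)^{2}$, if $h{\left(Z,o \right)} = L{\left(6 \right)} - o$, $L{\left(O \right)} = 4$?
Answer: $\frac{188677696}{986049} \approx 191.35$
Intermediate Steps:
$W = - \frac{331}{168}$ ($W = \left(-15\right) \frac{1}{8} + 2 \left(- \frac{1}{21}\right) = - \frac{15}{8} - \frac{2}{21} = - \frac{331}{168} \approx -1.9702$)
$h{\left(Z,o \right)} = 4 - o$
$\left(\frac{24}{h{\left(-1,-5 \right)}} - \frac{22}{W}\right)^{2} = \left(\frac{24}{4 - -5} - \frac{22}{- \frac{331}{168}}\right)^{2} = \left(\frac{24}{4 + 5} - - \frac{3696}{331}\right)^{2} = \left(\frac{24}{9} + \frac{3696}{331}\right)^{2} = \left(24 \cdot \frac{1}{9} + \frac{3696}{331}\right)^{2} = \left(\frac{8}{3} + \frac{3696}{331}\right)^{2} = \left(\frac{13736}{993}\right)^{2} = \frac{188677696}{986049}$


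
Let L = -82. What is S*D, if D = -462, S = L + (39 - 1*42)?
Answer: 39270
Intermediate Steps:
S = -85 (S = -82 + (39 - 1*42) = -82 + (39 - 42) = -82 - 3 = -85)
S*D = -85*(-462) = 39270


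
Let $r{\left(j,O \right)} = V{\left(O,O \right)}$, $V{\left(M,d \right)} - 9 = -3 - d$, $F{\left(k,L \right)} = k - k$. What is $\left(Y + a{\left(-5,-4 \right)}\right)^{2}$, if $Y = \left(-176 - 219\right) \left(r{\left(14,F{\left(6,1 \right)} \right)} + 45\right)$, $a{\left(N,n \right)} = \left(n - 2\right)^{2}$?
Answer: $404371881$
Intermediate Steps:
$F{\left(k,L \right)} = 0$
$V{\left(M,d \right)} = 6 - d$ ($V{\left(M,d \right)} = 9 - \left(3 + d\right) = 6 - d$)
$r{\left(j,O \right)} = 6 - O$
$a{\left(N,n \right)} = \left(-2 + n\right)^{2}$
$Y = -20145$ ($Y = \left(-176 - 219\right) \left(\left(6 - 0\right) + 45\right) = - 395 \left(\left(6 + 0\right) + 45\right) = - 395 \left(6 + 45\right) = \left(-395\right) 51 = -20145$)
$\left(Y + a{\left(-5,-4 \right)}\right)^{2} = \left(-20145 + \left(-2 - 4\right)^{2}\right)^{2} = \left(-20145 + \left(-6\right)^{2}\right)^{2} = \left(-20145 + 36\right)^{2} = \left(-20109\right)^{2} = 404371881$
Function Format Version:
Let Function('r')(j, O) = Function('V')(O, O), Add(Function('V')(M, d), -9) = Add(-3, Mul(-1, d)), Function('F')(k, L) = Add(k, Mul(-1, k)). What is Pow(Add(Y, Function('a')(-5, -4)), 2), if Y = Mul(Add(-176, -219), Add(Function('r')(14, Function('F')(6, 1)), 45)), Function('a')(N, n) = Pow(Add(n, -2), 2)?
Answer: 404371881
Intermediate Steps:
Function('F')(k, L) = 0
Function('V')(M, d) = Add(6, Mul(-1, d)) (Function('V')(M, d) = Add(9, Add(-3, Mul(-1, d))) = Add(6, Mul(-1, d)))
Function('r')(j, O) = Add(6, Mul(-1, O))
Function('a')(N, n) = Pow(Add(-2, n), 2)
Y = -20145 (Y = Mul(Add(-176, -219), Add(Add(6, Mul(-1, 0)), 45)) = Mul(-395, Add(Add(6, 0), 45)) = Mul(-395, Add(6, 45)) = Mul(-395, 51) = -20145)
Pow(Add(Y, Function('a')(-5, -4)), 2) = Pow(Add(-20145, Pow(Add(-2, -4), 2)), 2) = Pow(Add(-20145, Pow(-6, 2)), 2) = Pow(Add(-20145, 36), 2) = Pow(-20109, 2) = 404371881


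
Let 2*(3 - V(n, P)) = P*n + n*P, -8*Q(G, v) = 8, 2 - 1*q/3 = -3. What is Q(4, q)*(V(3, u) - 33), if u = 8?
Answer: 54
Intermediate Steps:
q = 15 (q = 6 - 3*(-3) = 6 + 9 = 15)
Q(G, v) = -1 (Q(G, v) = -⅛*8 = -1)
V(n, P) = 3 - P*n (V(n, P) = 3 - (P*n + n*P)/2 = 3 - (P*n + P*n)/2 = 3 - P*n)
Q(4, q)*(V(3, u) - 33) = -((3 - 1*8*3) - 33) = -((3 - 24) - 33) = -(-21 - 33) = -1*(-54) = 54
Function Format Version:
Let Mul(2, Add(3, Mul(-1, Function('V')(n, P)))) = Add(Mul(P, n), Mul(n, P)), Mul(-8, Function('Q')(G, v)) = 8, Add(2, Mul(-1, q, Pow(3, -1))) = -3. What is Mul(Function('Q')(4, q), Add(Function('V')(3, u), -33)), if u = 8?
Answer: 54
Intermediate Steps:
q = 15 (q = Add(6, Mul(-3, -3)) = Add(6, 9) = 15)
Function('Q')(G, v) = -1 (Function('Q')(G, v) = Mul(Rational(-1, 8), 8) = -1)
Function('V')(n, P) = Add(3, Mul(-1, P, n)) (Function('V')(n, P) = Add(3, Mul(Rational(-1, 2), Add(Mul(P, n), Mul(n, P)))) = Add(3, Mul(Rational(-1, 2), Add(Mul(P, n), Mul(P, n)))) = Add(3, Mul(Rational(-1, 2), Mul(2, P, n))) = Add(3, Mul(-1, P, n)))
Mul(Function('Q')(4, q), Add(Function('V')(3, u), -33)) = Mul(-1, Add(Add(3, Mul(-1, 8, 3)), -33)) = Mul(-1, Add(Add(3, -24), -33)) = Mul(-1, Add(-21, -33)) = Mul(-1, -54) = 54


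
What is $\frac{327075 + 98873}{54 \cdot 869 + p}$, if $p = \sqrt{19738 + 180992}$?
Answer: $\frac{3331339308}{366974791} - \frac{212974 \sqrt{200730}}{1100924373} \approx 8.9912$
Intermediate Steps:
$p = \sqrt{200730} \approx 448.03$
$\frac{327075 + 98873}{54 \cdot 869 + p} = \frac{327075 + 98873}{54 \cdot 869 + \sqrt{200730}} = \frac{425948}{46926 + \sqrt{200730}}$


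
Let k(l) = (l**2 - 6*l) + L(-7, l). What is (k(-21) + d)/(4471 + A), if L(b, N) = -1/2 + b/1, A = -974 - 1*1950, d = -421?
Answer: 277/3094 ≈ 0.089528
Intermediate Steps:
A = -2924 (A = -974 - 1950 = -2924)
L(b, N) = -1/2 + b (L(b, N) = -1*1/2 + b*1 = -1/2 + b)
k(l) = -15/2 + l**2 - 6*l (k(l) = (l**2 - 6*l) + (-1/2 - 7) = (l**2 - 6*l) - 15/2 = -15/2 + l**2 - 6*l)
(k(-21) + d)/(4471 + A) = ((-15/2 + (-21)**2 - 6*(-21)) - 421)/(4471 - 2924) = ((-15/2 + 441 + 126) - 421)/1547 = (1119/2 - 421)*(1/1547) = (277/2)*(1/1547) = 277/3094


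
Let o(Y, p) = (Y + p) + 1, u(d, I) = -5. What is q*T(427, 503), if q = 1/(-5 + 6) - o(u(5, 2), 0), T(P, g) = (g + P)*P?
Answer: 1985550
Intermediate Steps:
o(Y, p) = 1 + Y + p
T(P, g) = P*(P + g) (T(P, g) = (P + g)*P = P*(P + g))
q = 5 (q = 1/(-5 + 6) - (1 - 5 + 0) = 1/1 - 1*(-4) = 1 + 4 = 5)
q*T(427, 503) = 5*(427*(427 + 503)) = 5*(427*930) = 5*397110 = 1985550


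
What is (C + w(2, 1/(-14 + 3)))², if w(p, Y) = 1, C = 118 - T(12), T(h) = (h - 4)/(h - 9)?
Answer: 121801/9 ≈ 13533.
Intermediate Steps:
T(h) = (-4 + h)/(-9 + h)
C = 346/3 (C = 118 - (-4 + 12)/(-9 + 12) = 118 - 8/3 = 346/3 ≈ 115.33)
(C + w(2, 1/(-14 + 3)))² = (346/3 + 1)² = (349/3)² = 121801/9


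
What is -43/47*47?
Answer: -43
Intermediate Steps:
-43/47*47 = -43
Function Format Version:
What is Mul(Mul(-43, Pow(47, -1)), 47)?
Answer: -43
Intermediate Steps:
Mul(Mul(-43, Pow(47, -1)), 47) = Mul(Mul(-43, Rational(1, 47)), 47) = Mul(Rational(-43, 47), 47) = -43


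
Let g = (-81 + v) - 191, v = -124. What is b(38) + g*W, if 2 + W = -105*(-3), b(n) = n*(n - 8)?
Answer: -122808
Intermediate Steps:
g = -396 (g = (-81 - 124) - 191 = -205 - 191 = -396)
b(n) = n*(-8 + n)
W = 313 (W = -2 - 105*(-3) = -2 + 315 = 313)
b(38) + g*W = 38*(-8 + 38) - 396*313 = 38*30 - 123948 = 1140 - 123948 = -122808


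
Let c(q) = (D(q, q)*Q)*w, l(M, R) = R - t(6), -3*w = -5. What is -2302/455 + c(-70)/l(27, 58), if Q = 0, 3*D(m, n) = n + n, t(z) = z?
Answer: -2302/455 ≈ -5.0593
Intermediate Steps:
D(m, n) = 2*n/3 (D(m, n) = (n + n)/3 = (2*n)/3 = 2*n/3)
w = 5/3 (w = -⅓*(-5) = 5/3 ≈ 1.6667)
l(M, R) = -6 + R (l(M, R) = R - 1*6 = R - 6 = -6 + R)
c(q) = 0 (c(q) = ((2*q/3)*0)*(5/3) = 0*(5/3) = 0)
-2302/455 + c(-70)/l(27, 58) = -2302/455 + 0/(-6 + 58) = -2302*1/455 + 0/52 = -2302/455 + 0*(1/52) = -2302/455 + 0 = -2302/455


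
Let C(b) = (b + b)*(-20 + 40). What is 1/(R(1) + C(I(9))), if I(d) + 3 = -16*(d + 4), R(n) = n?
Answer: -1/8439 ≈ -0.00011850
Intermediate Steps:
I(d) = -67 - 16*d (I(d) = -3 - 16*(d + 4) = -3 - 16*(4 + d) = -3 + (-64 - 16*d) = -67 - 16*d)
C(b) = 40*b (C(b) = (2*b)*20 = 40*b)
1/(R(1) + C(I(9))) = 1/(1 + 40*(-67 - 16*9)) = 1/(1 + 40*(-67 - 144)) = 1/(1 + 40*(-211)) = 1/(1 - 8440) = 1/(-8439) = -1/8439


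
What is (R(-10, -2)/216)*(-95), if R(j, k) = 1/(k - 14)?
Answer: 95/3456 ≈ 0.027488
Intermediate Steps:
R(j, k) = 1/(-14 + k)
(R(-10, -2)/216)*(-95) = (1/(216*(-14 - 2)))*(-95) = ((1/216)/(-16))*(-95) = ((1/216)*(-1/16))*(-95) = -1/3456*(-95) = 95/3456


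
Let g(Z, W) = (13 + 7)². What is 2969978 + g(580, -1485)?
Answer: 2970378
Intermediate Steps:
g(Z, W) = 400 (g(Z, W) = 20² = 400)
2969978 + g(580, -1485) = 2969978 + 400 = 2970378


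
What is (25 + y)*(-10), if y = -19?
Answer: -60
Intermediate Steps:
(25 + y)*(-10) = (25 - 19)*(-10) = 6*(-10) = -60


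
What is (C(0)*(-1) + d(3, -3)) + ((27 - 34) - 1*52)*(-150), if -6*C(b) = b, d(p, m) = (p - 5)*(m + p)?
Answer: 8850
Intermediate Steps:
d(p, m) = (-5 + p)*(m + p)
C(b) = -b/6
(C(0)*(-1) + d(3, -3)) + ((27 - 34) - 1*52)*(-150) = (-⅙*0*(-1) + (3² - 5*(-3) - 5*3 - 3*3)) + ((27 - 34) - 1*52)*(-150) = (0*(-1) + (9 + 15 - 15 - 9)) + (-7 - 52)*(-150) = (0 + 0) - 59*(-150) = 0 + 8850 = 8850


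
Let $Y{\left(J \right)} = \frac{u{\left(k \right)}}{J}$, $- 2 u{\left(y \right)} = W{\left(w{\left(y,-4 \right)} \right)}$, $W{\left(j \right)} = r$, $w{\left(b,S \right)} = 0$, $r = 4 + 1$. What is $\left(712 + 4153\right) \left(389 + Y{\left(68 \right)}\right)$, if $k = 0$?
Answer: $\frac{257353635}{136} \approx 1.8923 \cdot 10^{6}$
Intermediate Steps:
$r = 5$
$W{\left(j \right)} = 5$
$u{\left(y \right)} = - \frac{5}{2}$ ($u{\left(y \right)} = \left(- \frac{1}{2}\right) 5 = - \frac{5}{2}$)
$Y{\left(J \right)} = - \frac{5}{2 J}$
$\left(712 + 4153\right) \left(389 + Y{\left(68 \right)}\right) = \left(712 + 4153\right) \left(389 - \frac{5}{2 \cdot 68}\right) = 4865 \left(389 - \frac{5}{136}\right) = 4865 \cdot \frac{52899}{136} = \frac{257353635}{136}$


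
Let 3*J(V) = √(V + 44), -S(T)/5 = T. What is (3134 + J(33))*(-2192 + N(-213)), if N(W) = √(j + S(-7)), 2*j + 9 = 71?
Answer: -(2192 - √66)*(9402 + √77)/3 ≈ -6.8507e+6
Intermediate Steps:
j = 31 (j = -9/2 + (½)*71 = -9/2 + 71/2 = 31)
S(T) = -5*T
J(V) = √(44 + V)/3 (J(V) = √(V + 44)/3 = √(44 + V)/3)
N(W) = √66 (N(W) = √(31 - 5*(-7)) = √(31 + 35) = √66)
(3134 + J(33))*(-2192 + N(-213)) = (3134 + √(44 + 33)/3)*(-2192 + √66) = (3134 + √77/3)*(-2192 + √66) = (-2192 + √66)*(3134 + √77/3)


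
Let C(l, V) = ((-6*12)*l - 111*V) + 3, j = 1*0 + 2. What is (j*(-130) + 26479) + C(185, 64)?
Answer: 5798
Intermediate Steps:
j = 2 (j = 0 + 2 = 2)
C(l, V) = 3 - 111*V - 72*l (C(l, V) = (-72*l - 111*V) + 3 = (-111*V - 72*l) + 3 = 3 - 111*V - 72*l)
(j*(-130) + 26479) + C(185, 64) = (2*(-130) + 26479) + (3 - 111*64 - 72*185) = (-260 + 26479) + (3 - 7104 - 13320) = 26219 - 20421 = 5798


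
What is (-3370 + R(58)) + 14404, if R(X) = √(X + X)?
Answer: 11034 + 2*√29 ≈ 11045.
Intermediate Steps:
R(X) = √2*√X (R(X) = √(2*X) = √2*√X)
(-3370 + R(58)) + 14404 = (-3370 + √2*√58) + 14404 = (-3370 + 2*√29) + 14404 = 11034 + 2*√29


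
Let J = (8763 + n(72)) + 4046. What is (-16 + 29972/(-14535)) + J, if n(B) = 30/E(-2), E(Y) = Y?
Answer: 185698258/14535 ≈ 12776.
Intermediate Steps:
n(B) = -15 (n(B) = 30/(-2) = 30*(-1/2) = -15)
J = 12794 (J = (8763 - 15) + 4046 = 8748 + 4046 = 12794)
(-16 + 29972/(-14535)) + J = (-16 + 29972/(-14535)) + 12794 = (-16 + 29972*(-1/14535)) + 12794 = (-16 - 29972/14535) + 12794 = -262532/14535 + 12794 = 185698258/14535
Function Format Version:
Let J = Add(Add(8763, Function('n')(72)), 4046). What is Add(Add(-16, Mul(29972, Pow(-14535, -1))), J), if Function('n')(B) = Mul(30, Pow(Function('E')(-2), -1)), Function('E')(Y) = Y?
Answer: Rational(185698258, 14535) ≈ 12776.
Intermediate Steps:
Function('n')(B) = -15 (Function('n')(B) = Mul(30, Pow(-2, -1)) = Mul(30, Rational(-1, 2)) = -15)
J = 12794 (J = Add(Add(8763, -15), 4046) = Add(8748, 4046) = 12794)
Add(Add(-16, Mul(29972, Pow(-14535, -1))), J) = Add(Add(-16, Mul(29972, Pow(-14535, -1))), 12794) = Add(Add(-16, Mul(29972, Rational(-1, 14535))), 12794) = Add(Add(-16, Rational(-29972, 14535)), 12794) = Add(Rational(-262532, 14535), 12794) = Rational(185698258, 14535)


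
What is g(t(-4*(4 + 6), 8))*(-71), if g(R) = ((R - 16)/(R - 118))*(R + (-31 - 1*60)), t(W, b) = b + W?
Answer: 69864/25 ≈ 2794.6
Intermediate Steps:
t(W, b) = W + b
g(R) = (-91 + R)*(-16 + R)/(-118 + R) (g(R) = ((-16 + R)/(-118 + R))*(R + (-31 - 60)) = ((-16 + R)/(-118 + R))*(R - 91) = ((-16 + R)/(-118 + R))*(-91 + R) = (-91 + R)*(-16 + R)/(-118 + R))
g(t(-4*(4 + 6), 8))*(-71) = ((1456 + (-4*(4 + 6) + 8)² - 107*(-4*(4 + 6) + 8))/(-118 + (-4*(4 + 6) + 8)))*(-71) = ((1456 + (-4*10 + 8)² - 107*(-4*10 + 8))/(-118 + (-4*10 + 8)))*(-71) = ((1456 + (-40 + 8)² - 107*(-40 + 8))/(-118 + (-40 + 8)))*(-71) = ((1456 + (-32)² - 107*(-32))/(-118 - 32))*(-71) = ((1456 + 1024 + 3424)/(-150))*(-71) = -1/150*5904*(-71) = -984/25*(-71) = 69864/25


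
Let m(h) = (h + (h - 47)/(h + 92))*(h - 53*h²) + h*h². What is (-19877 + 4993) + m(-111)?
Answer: 1247977139/19 ≈ 6.5683e+7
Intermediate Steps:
m(h) = h³ + (h - 53*h²)*(h + (-47 + h)/(92 + h)) (m(h) = (h + (-47 + h)/(92 + h))*(h - 53*h²) + h³ = (h - 53*h²)*(h + (-47 + h)/(92 + h)) + h³ = h³ + (h - 53*h²)*(h + (-47 + h)/(92 + h)))
(-19877 + 4993) + m(-111) = (-19877 + 4993) - 111*(-47 - 4836*(-111)² - 52*(-111)³ + 2584*(-111))/(92 - 111) = -14884 - 111*(-47 - 4836*12321 - 52*(-1367631) - 286824)/(-19) = -14884 - 111*(-1/19)*(-47 - 59584356 + 71116812 - 286824) = -14884 - 111*(-1/19)*11245585 = -14884 + 1248259935/19 = 1247977139/19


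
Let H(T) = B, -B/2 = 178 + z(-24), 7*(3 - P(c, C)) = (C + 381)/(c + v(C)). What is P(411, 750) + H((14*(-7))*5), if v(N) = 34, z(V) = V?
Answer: -951206/3115 ≈ -305.36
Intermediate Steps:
P(c, C) = 3 - (381 + C)/(7*(34 + c)) (P(c, C) = 3 - (C + 381)/(7*(c + 34)) = 3 - (381 + C)/(7*(34 + c)))
B = -308 (B = -2*(178 - 24) = -2*154 = -308)
H(T) = -308
P(411, 750) + H((14*(-7))*5) = (333 - 1*750 + 21*411)/(7*(34 + 411)) - 308 = (⅐)*(333 - 750 + 8631)/445 - 308 = (⅐)*(1/445)*8214 - 308 = 8214/3115 - 308 = -951206/3115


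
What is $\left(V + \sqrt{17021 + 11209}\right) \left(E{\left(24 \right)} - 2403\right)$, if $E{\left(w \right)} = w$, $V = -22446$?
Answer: $53399034 - 2379 \sqrt{28230} \approx 5.2999 \cdot 10^{7}$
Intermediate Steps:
$\left(V + \sqrt{17021 + 11209}\right) \left(E{\left(24 \right)} - 2403\right) = \left(-22446 + \sqrt{17021 + 11209}\right) \left(24 - 2403\right) = \left(-22446 + \sqrt{28230}\right) \left(-2379\right) = 53399034 - 2379 \sqrt{28230}$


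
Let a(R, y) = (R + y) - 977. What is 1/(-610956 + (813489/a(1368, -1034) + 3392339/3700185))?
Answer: -2379218955/1456605974392468 ≈ -1.6334e-6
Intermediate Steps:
a(R, y) = -977 + R + y
1/(-610956 + (813489/a(1368, -1034) + 3392339/3700185)) = 1/(-610956 + (813489/(-977 + 1368 - 1034) + 3392339/3700185)) = 1/(-610956 + (813489/(-643) + 3392339*(1/3700185))) = 1/(-610956 + (813489*(-1/643) + 3392339/3700185)) = 1/(-610956 + (-813489/643 + 3392339/3700185)) = 1/(-610956 - 3007878521488/2379218955) = 1/(-1456605974392468/2379218955) = -2379218955/1456605974392468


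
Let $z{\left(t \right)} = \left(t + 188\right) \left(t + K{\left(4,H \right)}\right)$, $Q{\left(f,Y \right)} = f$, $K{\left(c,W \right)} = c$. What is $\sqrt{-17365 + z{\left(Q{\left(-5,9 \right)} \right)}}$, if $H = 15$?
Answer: $2 i \sqrt{4387} \approx 132.47 i$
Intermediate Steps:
$z{\left(t \right)} = \left(4 + t\right) \left(188 + t\right)$ ($z{\left(t \right)} = \left(t + 188\right) \left(t + 4\right) = \left(188 + t\right) \left(4 + t\right) = \left(4 + t\right) \left(188 + t\right)$)
$\sqrt{-17365 + z{\left(Q{\left(-5,9 \right)} \right)}} = \sqrt{-17365 + \left(752 + \left(-5\right)^{2} + 192 \left(-5\right)\right)} = \sqrt{-17365 + \left(752 + 25 - 960\right)} = \sqrt{-17365 - 183} = \sqrt{-17548} = 2 i \sqrt{4387}$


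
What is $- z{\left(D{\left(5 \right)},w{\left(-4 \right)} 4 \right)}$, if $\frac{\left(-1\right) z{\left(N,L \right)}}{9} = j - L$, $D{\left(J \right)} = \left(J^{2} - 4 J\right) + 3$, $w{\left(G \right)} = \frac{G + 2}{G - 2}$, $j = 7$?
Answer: $51$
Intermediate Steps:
$w{\left(G \right)} = \frac{2 + G}{-2 + G}$
$D{\left(J \right)} = 3 + J^{2} - 4 J$
$z{\left(N,L \right)} = -63 + 9 L$ ($z{\left(N,L \right)} = - 9 \left(7 - L\right) = -63 + 9 L$)
$- z{\left(D{\left(5 \right)},w{\left(-4 \right)} 4 \right)} = - (-63 + 9 \frac{2 - 4}{-2 - 4} \cdot 4) = - (-63 + 9 \frac{1}{-6} \left(-2\right) 4) = - (-63 + 9 \left(- \frac{1}{6}\right) \left(-2\right) 4) = - (-63 + 9 \cdot \frac{1}{3} \cdot 4) = - (-63 + 9 \cdot \frac{4}{3}) = - (-63 + 12) = \left(-1\right) \left(-51\right) = 51$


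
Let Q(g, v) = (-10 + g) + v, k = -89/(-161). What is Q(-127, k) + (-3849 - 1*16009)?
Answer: -3219106/161 ≈ -19994.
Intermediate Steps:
k = 89/161 (k = -89*(-1/161) = 89/161 ≈ 0.55280)
Q(g, v) = -10 + g + v
Q(-127, k) + (-3849 - 1*16009) = (-10 - 127 + 89/161) + (-3849 - 1*16009) = -21968/161 + (-3849 - 16009) = -21968/161 - 19858 = -3219106/161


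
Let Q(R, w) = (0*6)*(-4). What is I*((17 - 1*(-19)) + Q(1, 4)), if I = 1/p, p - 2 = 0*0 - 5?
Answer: -12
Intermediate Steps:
Q(R, w) = 0 (Q(R, w) = 0*(-4) = 0)
p = -3 (p = 2 + (0*0 - 5) = 2 + (0 - 5) = 2 - 5 = -3)
I = -1/3 (I = 1/(-3) = -1/3 ≈ -0.33333)
I*((17 - 1*(-19)) + Q(1, 4)) = -((17 - 1*(-19)) + 0)/3 = -((17 + 19) + 0)/3 = -(36 + 0)/3 = -1/3*36 = -12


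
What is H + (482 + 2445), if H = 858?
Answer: 3785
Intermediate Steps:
H + (482 + 2445) = 858 + (482 + 2445) = 858 + 2927 = 3785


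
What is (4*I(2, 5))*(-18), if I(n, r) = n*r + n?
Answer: -864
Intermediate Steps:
I(n, r) = n + n*r
(4*I(2, 5))*(-18) = (4*(2*(1 + 5)))*(-18) = (4*(2*6))*(-18) = (4*12)*(-18) = 48*(-18) = -864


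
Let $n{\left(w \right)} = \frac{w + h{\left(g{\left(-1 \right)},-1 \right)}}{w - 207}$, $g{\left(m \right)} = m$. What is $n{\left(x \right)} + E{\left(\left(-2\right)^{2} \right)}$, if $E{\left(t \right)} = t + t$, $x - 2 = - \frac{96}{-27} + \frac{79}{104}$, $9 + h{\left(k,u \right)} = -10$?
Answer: $\frac{1514601}{187841} \approx 8.0632$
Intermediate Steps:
$h{\left(k,u \right)} = -19$ ($h{\left(k,u \right)} = -9 - 10 = -19$)
$x = \frac{5911}{936}$ ($x = 2 + \left(- \frac{96}{-27} + \frac{79}{104}\right) = 2 + \left(\left(-96\right) \left(- \frac{1}{27}\right) + 79 \cdot \frac{1}{104}\right) = 2 + \left(\frac{32}{9} + \frac{79}{104}\right) = 2 + \frac{4039}{936} = \frac{5911}{936} \approx 6.3152$)
$E{\left(t \right)} = 2 t$
$n{\left(w \right)} = \frac{-19 + w}{-207 + w}$ ($n{\left(w \right)} = \frac{w - 19}{w - 207} = \frac{-19 + w}{-207 + w}$)
$n{\left(x \right)} + E{\left(\left(-2\right)^{2} \right)} = \frac{-19 + \frac{5911}{936}}{-207 + \frac{5911}{936}} + 2 \left(-2\right)^{2} = \frac{1}{- \frac{187841}{936}} \left(- \frac{11873}{936}\right) + 2 \cdot 4 = \left(- \frac{936}{187841}\right) \left(- \frac{11873}{936}\right) + 8 = \frac{11873}{187841} + 8 = \frac{1514601}{187841}$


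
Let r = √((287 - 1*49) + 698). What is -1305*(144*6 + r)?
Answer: -1127520 - 7830*√26 ≈ -1.1674e+6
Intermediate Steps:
r = 6*√26 (r = √((287 - 49) + 698) = √(238 + 698) = √936 = 6*√26 ≈ 30.594)
-1305*(144*6 + r) = -1305*(144*6 + 6*√26) = -1305*(864 + 6*√26) = -1127520 - 7830*√26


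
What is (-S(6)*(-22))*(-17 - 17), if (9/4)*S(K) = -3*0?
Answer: 0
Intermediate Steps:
S(K) = 0 (S(K) = 4*(-3*0)/9 = (4/9)*0 = 0)
(-S(6)*(-22))*(-17 - 17) = (-1*0*(-22))*(-17 - 17) = (0*(-22))*(-34) = 0*(-34) = 0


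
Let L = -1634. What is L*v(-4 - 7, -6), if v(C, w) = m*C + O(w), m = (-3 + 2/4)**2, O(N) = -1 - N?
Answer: 208335/2 ≈ 1.0417e+5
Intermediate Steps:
m = 25/4 (m = (-3 + 2*(1/4))**2 = (-3 + 1/2)**2 = (-5/2)**2 = 25/4 ≈ 6.2500)
v(C, w) = -1 - w + 25*C/4 (v(C, w) = 25*C/4 + (-1 - w) = -1 - w + 25*C/4)
L*v(-4 - 7, -6) = -1634*(-1 - 1*(-6) + 25*(-4 - 7)/4) = -1634*(-1 + 6 + (25/4)*(-11)) = -1634*(-1 + 6 - 275/4) = -1634*(-255/4) = 208335/2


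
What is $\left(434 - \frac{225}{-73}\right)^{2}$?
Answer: $\frac{1018056649}{5329} \approx 1.9104 \cdot 10^{5}$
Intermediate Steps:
$\left(434 - \frac{225}{-73}\right)^{2} = \left(434 - - \frac{225}{73}\right)^{2} = \left(434 + \frac{225}{73}\right)^{2} = \left(\frac{31907}{73}\right)^{2} = \frac{1018056649}{5329}$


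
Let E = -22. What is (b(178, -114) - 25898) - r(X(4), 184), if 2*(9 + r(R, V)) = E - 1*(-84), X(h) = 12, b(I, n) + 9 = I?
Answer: -25751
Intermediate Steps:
b(I, n) = -9 + I
r(R, V) = 22 (r(R, V) = -9 + (-22 - 1*(-84))/2 = -9 + (-22 + 84)/2 = -9 + (½)*62 = -9 + 31 = 22)
(b(178, -114) - 25898) - r(X(4), 184) = ((-9 + 178) - 25898) - 1*22 = (169 - 25898) - 22 = -25729 - 22 = -25751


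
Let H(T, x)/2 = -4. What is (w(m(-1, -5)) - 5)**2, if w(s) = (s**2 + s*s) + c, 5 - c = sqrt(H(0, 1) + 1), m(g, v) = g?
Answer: (2 - I*sqrt(7))**2 ≈ -3.0 - 10.583*I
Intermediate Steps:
H(T, x) = -8 (H(T, x) = 2*(-4) = -8)
c = 5 - I*sqrt(7) (c = 5 - sqrt(-8 + 1) = 5 - sqrt(-7) = 5 - I*sqrt(7) ≈ 5.0 - 2.6458*I)
w(s) = 5 + 2*s**2 - I*sqrt(7) (w(s) = (s**2 + s*s) + (5 - I*sqrt(7)) = (s**2 + s**2) + (5 - I*sqrt(7)) = 2*s**2 + (5 - I*sqrt(7)) = 5 + 2*s**2 - I*sqrt(7))
(w(m(-1, -5)) - 5)**2 = ((5 + 2*(-1)**2 - I*sqrt(7)) - 5)**2 = ((5 + 2*1 - I*sqrt(7)) - 5)**2 = ((5 + 2 - I*sqrt(7)) - 5)**2 = ((7 - I*sqrt(7)) - 5)**2 = (2 - I*sqrt(7))**2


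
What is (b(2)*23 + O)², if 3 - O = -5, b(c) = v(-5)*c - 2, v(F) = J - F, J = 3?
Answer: 108900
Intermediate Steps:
v(F) = 3 - F
b(c) = -2 + 8*c (b(c) = (3 - 1*(-5))*c - 2 = (3 + 5)*c - 2 = 8*c - 2 = -2 + 8*c)
O = 8 (O = 3 - 1*(-5) = 3 + 5 = 8)
(b(2)*23 + O)² = ((-2 + 8*2)*23 + 8)² = ((-2 + 16)*23 + 8)² = (14*23 + 8)² = (322 + 8)² = 330² = 108900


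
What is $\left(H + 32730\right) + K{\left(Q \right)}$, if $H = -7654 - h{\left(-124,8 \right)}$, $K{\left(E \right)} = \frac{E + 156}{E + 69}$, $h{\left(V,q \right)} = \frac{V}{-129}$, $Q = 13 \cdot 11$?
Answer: $\frac{685790731}{27348} \approx 25076.0$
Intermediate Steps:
$Q = 143$
$h{\left(V,q \right)} = - \frac{V}{129}$ ($h{\left(V,q \right)} = V \left(- \frac{1}{129}\right) = - \frac{V}{129}$)
$K{\left(E \right)} = \frac{156 + E}{69 + E}$
$H = - \frac{987490}{129}$ ($H = -7654 - \left(- \frac{1}{129}\right) \left(-124\right) = -7654 - \frac{124}{129} = - \frac{987490}{129} \approx -7655.0$)
$\left(H + 32730\right) + K{\left(Q \right)} = \left(- \frac{987490}{129} + 32730\right) + \frac{156 + 143}{69 + 143} = \frac{3234680}{129} + \frac{1}{212} \cdot 299 = \frac{3234680}{129} + \frac{299}{212} = \frac{685790731}{27348}$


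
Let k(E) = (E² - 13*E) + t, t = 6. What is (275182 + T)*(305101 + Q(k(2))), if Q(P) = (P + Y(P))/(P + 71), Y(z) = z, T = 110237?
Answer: 6467532394137/55 ≈ 1.1759e+11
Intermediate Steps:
k(E) = 6 + E² - 13*E (k(E) = (E² - 13*E) + 6 = 6 + E² - 13*E)
Q(P) = 2*P/(71 + P) (Q(P) = (P + P)/(P + 71) = (2*P)/(71 + P) = 2*P/(71 + P))
(275182 + T)*(305101 + Q(k(2))) = (275182 + 110237)*(305101 + 2*(6 + 2² - 13*2)/(71 + (6 + 2² - 13*2))) = 385419*(305101 + 2*(6 + 4 - 26)/(71 + (6 + 4 - 26))) = 385419*(305101 + 2*(-16)/(71 - 16)) = 385419*(305101 + 2*(-16)/55) = 385419*(305101 + 2*(-16)*(1/55)) = 385419*(305101 - 32/55) = 385419*(16780523/55) = 6467532394137/55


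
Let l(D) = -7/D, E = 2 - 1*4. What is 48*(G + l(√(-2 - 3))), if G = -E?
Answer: 96 + 336*I*√5/5 ≈ 96.0 + 150.26*I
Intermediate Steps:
E = -2 (E = 2 - 4 = -2)
G = 2 (G = -1*(-2) = 2)
48*(G + l(√(-2 - 3))) = 48*(2 - 7/√(-2 - 3)) = 48*(2 - 7*(-I*√5/5)) = 48*(2 - (-7)*I*√5/5) = 48*(2 + 7*I*√5/5) = 96 + 336*I*√5/5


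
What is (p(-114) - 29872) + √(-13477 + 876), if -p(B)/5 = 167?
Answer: -30707 + I*√12601 ≈ -30707.0 + 112.25*I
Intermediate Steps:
p(B) = -835 (p(B) = -5*167 = -835)
(p(-114) - 29872) + √(-13477 + 876) = (-835 - 29872) + √(-13477 + 876) = -30707 + √(-12601) = -30707 + I*√12601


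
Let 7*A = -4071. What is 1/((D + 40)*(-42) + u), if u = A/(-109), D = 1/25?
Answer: -19075/31976271 ≈ -0.00059654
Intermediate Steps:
A = -4071/7 (A = (⅐)*(-4071) = -4071/7 ≈ -581.57)
D = 1/25 ≈ 0.040000
u = 4071/763 (u = -4071/7/(-109) = -4071/7*(-1/109) = 4071/763 ≈ 5.3355)
1/((D + 40)*(-42) + u) = 1/((1/25 + 40)*(-42) + 4071/763) = 1/((1001/25)*(-42) + 4071/763) = 1/(-42042/25 + 4071/763) = 1/(-31976271/19075) = -19075/31976271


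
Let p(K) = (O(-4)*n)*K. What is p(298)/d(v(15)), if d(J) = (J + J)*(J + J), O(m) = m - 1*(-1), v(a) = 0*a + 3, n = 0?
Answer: 0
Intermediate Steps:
v(a) = 3 (v(a) = 0 + 3 = 3)
O(m) = 1 + m (O(m) = m + 1 = 1 + m)
d(J) = 4*J² (d(J) = (2*J)*(2*J) = 4*J²)
p(K) = 0 (p(K) = ((1 - 4)*0)*K = (-3*0)*K = 0*K = 0)
p(298)/d(v(15)) = 0/((4*3²)) = 0/((4*9)) = 0/36 = 0*(1/36) = 0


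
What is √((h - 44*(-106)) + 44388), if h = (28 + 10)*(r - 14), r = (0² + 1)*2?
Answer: 2*√12149 ≈ 220.45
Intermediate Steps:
r = 2 (r = (0 + 1)*2 = 1*2 = 2)
h = -456 (h = (28 + 10)*(2 - 14) = 38*(-12) = -456)
√((h - 44*(-106)) + 44388) = √((-456 - 44*(-106)) + 44388) = √((-456 + 4664) + 44388) = √(4208 + 44388) = √48596 = 2*√12149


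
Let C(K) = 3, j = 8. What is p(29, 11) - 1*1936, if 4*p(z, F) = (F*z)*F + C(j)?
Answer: -1058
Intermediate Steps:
p(z, F) = 3/4 + z*F**2/4 (p(z, F) = ((F*z)*F + 3)/4 = (z*F**2 + 3)/4 = (3 + z*F**2)/4 = 3/4 + z*F**2/4)
p(29, 11) - 1*1936 = (3/4 + (1/4)*29*11**2) - 1*1936 = (3/4 + (1/4)*29*121) - 1936 = (3/4 + 3509/4) - 1936 = 878 - 1936 = -1058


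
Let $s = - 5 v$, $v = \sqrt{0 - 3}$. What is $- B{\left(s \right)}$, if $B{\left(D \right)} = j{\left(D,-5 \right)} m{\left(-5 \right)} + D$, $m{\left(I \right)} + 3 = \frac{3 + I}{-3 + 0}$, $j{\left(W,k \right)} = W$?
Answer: $- \frac{20 i \sqrt{3}}{3} \approx - 11.547 i$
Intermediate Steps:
$v = i \sqrt{3}$ ($v = \sqrt{-3} = i \sqrt{3} \approx 1.732 i$)
$m{\left(I \right)} = -4 - \frac{I}{3}$ ($m{\left(I \right)} = -3 + \frac{3 + I}{-3 + 0} = -3 + \frac{3 + I}{-3} = -3 + \left(3 + I\right) \left(- \frac{1}{3}\right) = -3 - \left(1 + \frac{I}{3}\right) = -4 - \frac{I}{3}$)
$s = - 5 i \sqrt{3} \approx - 8.6602 i$
$B{\left(D \right)} = - \frac{4 D}{3}$ ($B{\left(D \right)} = D \left(-4 - - \frac{5}{3}\right) + D = D \left(-4 + \frac{5}{3}\right) + D = D \left(- \frac{7}{3}\right) + D = - \frac{7 D}{3} + D = - \frac{4 D}{3}$)
$- B{\left(s \right)} = - \frac{\left(-4\right) \left(- 5 i \sqrt{3}\right)}{3} = - \frac{20 i \sqrt{3}}{3}$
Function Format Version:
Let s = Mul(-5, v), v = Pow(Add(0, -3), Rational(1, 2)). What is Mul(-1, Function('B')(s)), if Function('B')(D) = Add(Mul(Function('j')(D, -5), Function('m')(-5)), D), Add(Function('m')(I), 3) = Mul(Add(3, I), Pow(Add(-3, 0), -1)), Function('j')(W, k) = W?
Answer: Mul(Rational(-20, 3), I, Pow(3, Rational(1, 2))) ≈ Mul(-11.547, I)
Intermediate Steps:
v = Mul(I, Pow(3, Rational(1, 2))) (v = Pow(-3, Rational(1, 2)) = Mul(I, Pow(3, Rational(1, 2))) ≈ Mul(1.7320, I))
Function('m')(I) = Add(-4, Mul(Rational(-1, 3), I)) (Function('m')(I) = Add(-3, Mul(Add(3, I), Pow(Add(-3, 0), -1))) = Add(-3, Mul(Add(3, I), Pow(-3, -1))) = Add(-3, Mul(Add(3, I), Rational(-1, 3))) = Add(-3, Add(-1, Mul(Rational(-1, 3), I))) = Add(-4, Mul(Rational(-1, 3), I)))
s = Mul(-5, I, Pow(3, Rational(1, 2))) (s = Mul(-5, Mul(I, Pow(3, Rational(1, 2)))) = Mul(-5, I, Pow(3, Rational(1, 2))) ≈ Mul(-8.6602, I))
Function('B')(D) = Mul(Rational(-4, 3), D) (Function('B')(D) = Add(Mul(D, Add(-4, Mul(Rational(-1, 3), -5))), D) = Add(Mul(D, Add(-4, Rational(5, 3))), D) = Add(Mul(D, Rational(-7, 3)), D) = Add(Mul(Rational(-7, 3), D), D) = Mul(Rational(-4, 3), D))
Mul(-1, Function('B')(s)) = Mul(-1, Mul(Rational(-4, 3), Mul(-5, I, Pow(3, Rational(1, 2))))) = Mul(-1, Mul(Rational(20, 3), I, Pow(3, Rational(1, 2)))) = Mul(Rational(-20, 3), I, Pow(3, Rational(1, 2)))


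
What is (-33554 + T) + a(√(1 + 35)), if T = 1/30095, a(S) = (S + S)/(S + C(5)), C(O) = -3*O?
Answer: -3029543267/90285 ≈ -33555.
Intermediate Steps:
a(S) = 2*S/(-15 + S) (a(S) = (S + S)/(S - 3*5) = (2*S)/(S - 15) = (2*S)/(-15 + S) = 2*S/(-15 + S))
T = 1/30095 ≈ 3.3228e-5
(-33554 + T) + a(√(1 + 35)) = (-33554 + 1/30095) + 2*√(1 + 35)/(-15 + √(1 + 35)) = -1009807629/30095 + 2*√36/(-15 + √36) = -1009807629/30095 + 2*6/(-15 + 6) = -1009807629/30095 + 2*6/(-9) = -1009807629/30095 + 2*6*(-⅑) = -1009807629/30095 - 4/3 = -3029543267/90285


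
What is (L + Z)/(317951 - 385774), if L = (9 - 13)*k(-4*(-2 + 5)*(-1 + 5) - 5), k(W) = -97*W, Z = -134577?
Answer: 22163/9689 ≈ 2.2874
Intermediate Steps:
L = -20564 (L = (9 - 13)*(-97*(-4*(-2 + 5)*(-1 + 5) - 5)) = -(-388)*(-12*4 - 5) = -(-388)*(-4*12 - 5) = -(-388)*(-48 - 5) = -(-388)*(-53) = -4*5141 = -20564)
(L + Z)/(317951 - 385774) = (-20564 - 134577)/(317951 - 385774) = -155141/(-67823) = -155141*(-1/67823) = 22163/9689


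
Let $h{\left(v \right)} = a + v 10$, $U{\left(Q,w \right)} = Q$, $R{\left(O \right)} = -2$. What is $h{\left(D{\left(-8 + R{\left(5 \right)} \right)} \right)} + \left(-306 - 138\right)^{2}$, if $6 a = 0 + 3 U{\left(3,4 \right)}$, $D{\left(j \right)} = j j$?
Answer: $\frac{396275}{2} \approx 1.9814 \cdot 10^{5}$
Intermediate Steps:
$D{\left(j \right)} = j^{2}$
$a = \frac{3}{2}$ ($a = \frac{0 + 3 \cdot 3}{6} = \frac{0 + 9}{6} = \frac{1}{6} \cdot 9 = \frac{3}{2} \approx 1.5$)
$h{\left(v \right)} = \frac{3}{2} + 10 v$ ($h{\left(v \right)} = \frac{3}{2} + v 10 = \frac{3}{2} + 10 v$)
$h{\left(D{\left(-8 + R{\left(5 \right)} \right)} \right)} + \left(-306 - 138\right)^{2} = \left(\frac{3}{2} + 10 \left(-8 - 2\right)^{2}\right) + \left(-306 - 138\right)^{2} = \left(\frac{3}{2} + 10 \left(-10\right)^{2}\right) + \left(-444\right)^{2} = \left(\frac{3}{2} + 10 \cdot 100\right) + 197136 = \left(\frac{3}{2} + 1000\right) + 197136 = \frac{2003}{2} + 197136 = \frac{396275}{2}$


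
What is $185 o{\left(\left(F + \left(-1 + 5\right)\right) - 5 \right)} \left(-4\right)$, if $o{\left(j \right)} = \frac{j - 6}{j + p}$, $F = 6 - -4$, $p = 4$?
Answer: $- \frac{2220}{13} \approx -170.77$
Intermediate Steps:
$F = 10$ ($F = 6 + 4 = 10$)
$o{\left(j \right)} = \frac{-6 + j}{4 + j}$ ($o{\left(j \right)} = \frac{j - 6}{j + 4} = \frac{-6 + j}{4 + j}$)
$185 o{\left(\left(F + \left(-1 + 5\right)\right) - 5 \right)} \left(-4\right) = 185 \frac{-6 + \left(\left(10 + \left(-1 + 5\right)\right) - 5\right)}{4 + \left(\left(10 + \left(-1 + 5\right)\right) - 5\right)} \left(-4\right) = 185 \frac{-6 + \left(\left(10 + 4\right) - 5\right)}{4 + \left(\left(10 + 4\right) - 5\right)} \left(-4\right) = 185 \frac{-6 + \left(14 - 5\right)}{4 + \left(14 - 5\right)} \left(-4\right) = 185 \frac{-6 + 9}{4 + 9} \left(-4\right) = 185 \cdot \frac{1}{13} \cdot 3 \left(-4\right) = 185 \cdot \frac{3}{13} \left(-4\right) = 185 \left(- \frac{12}{13}\right) = - \frac{2220}{13}$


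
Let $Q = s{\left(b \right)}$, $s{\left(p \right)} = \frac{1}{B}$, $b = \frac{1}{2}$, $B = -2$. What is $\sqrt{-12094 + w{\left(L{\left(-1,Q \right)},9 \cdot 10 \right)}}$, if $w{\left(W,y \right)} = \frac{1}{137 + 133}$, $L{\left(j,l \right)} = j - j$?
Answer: $\frac{i \sqrt{97961370}}{90} \approx 109.97 i$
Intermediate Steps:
$b = \frac{1}{2} \approx 0.5$
$s{\left(p \right)} = - \frac{1}{2}$ ($s{\left(p \right)} = \frac{1}{-2} = - \frac{1}{2}$)
$Q = - \frac{1}{2} \approx -0.5$
$L{\left(j,l \right)} = 0$
$w{\left(W,y \right)} = \frac{1}{270}$
$\sqrt{-12094 + w{\left(L{\left(-1,Q \right)},9 \cdot 10 \right)}} = \sqrt{-12094 + \frac{1}{270}} = \sqrt{- \frac{3265379}{270}} = \frac{i \sqrt{97961370}}{90}$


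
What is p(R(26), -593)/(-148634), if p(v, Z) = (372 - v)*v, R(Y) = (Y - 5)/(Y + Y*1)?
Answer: -405783/401906336 ≈ -0.0010096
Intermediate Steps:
R(Y) = (-5 + Y)/(2*Y) (R(Y) = (-5 + Y)/(Y + Y) = (-5 + Y)/((2*Y)) = (-5 + Y)*(1/(2*Y)) = (-5 + Y)/(2*Y))
p(v, Z) = v*(372 - v)
p(R(26), -593)/(-148634) = (((½)*(-5 + 26)/26)*(372 - (-5 + 26)/(2*26)))/(-148634) = (((½)*(1/26)*21)*(372 - 21/(2*26)))*(-1/148634) = (21*(372 - 1*21/52)/52)*(-1/148634) = (21*(372 - 21/52)/52)*(-1/148634) = ((21/52)*(19323/52))*(-1/148634) = (405783/2704)*(-1/148634) = -405783/401906336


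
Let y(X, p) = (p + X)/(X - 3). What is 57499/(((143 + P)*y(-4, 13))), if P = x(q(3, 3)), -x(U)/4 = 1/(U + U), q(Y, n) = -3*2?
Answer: -402493/1290 ≈ -312.01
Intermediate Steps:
q(Y, n) = -6
y(X, p) = (X + p)/(-3 + X)
x(U) = -2/U (x(U) = -4/(U + U) = -4*1/(2*U) = -2/U)
P = 1/3 (P = -2/(-6) = -2*(-1/6) = 1/3 ≈ 0.33333)
57499/(((143 + P)*y(-4, 13))) = 57499/(((143 + 1/3)*((-4 + 13)/(-3 - 4)))) = 57499/((430*(9/(-7))/3)) = 57499/((430*(-1/7*9)/3)) = 57499/(((430/3)*(-9/7))) = 57499/(-1290/7) = 57499*(-7/1290) = -402493/1290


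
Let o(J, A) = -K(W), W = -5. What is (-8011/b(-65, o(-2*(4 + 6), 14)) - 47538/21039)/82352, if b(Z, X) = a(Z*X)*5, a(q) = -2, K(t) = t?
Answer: 56022683/5775345760 ≈ 0.0097003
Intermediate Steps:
o(J, A) = 5 (o(J, A) = -1*(-5) = 5)
b(Z, X) = -10 (b(Z, X) = -2*5 = -10)
(-8011/b(-65, o(-2*(4 + 6), 14)) - 47538/21039)/82352 = (-8011/(-10) - 47538/21039)/82352 = (-8011*(-1/10) - 47538*1/21039)*(1/82352) = (8011/10 - 15846/7013)*(1/82352) = (56022683/70130)*(1/82352) = 56022683/5775345760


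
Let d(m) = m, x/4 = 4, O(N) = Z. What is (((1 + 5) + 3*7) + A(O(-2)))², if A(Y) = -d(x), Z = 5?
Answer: 121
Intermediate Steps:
O(N) = 5
x = 16 (x = 4*4 = 16)
A(Y) = -16 (A(Y) = -1*16 = -16)
(((1 + 5) + 3*7) + A(O(-2)))² = (((1 + 5) + 3*7) - 16)² = ((6 + 21) - 16)² = (27 - 16)² = 11² = 121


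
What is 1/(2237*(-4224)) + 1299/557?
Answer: 12274364755/5263142016 ≈ 2.3321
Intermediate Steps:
1/(2237*(-4224)) + 1299/557 = (1/2237)*(-1/4224) + 1299*(1/557) = -1/9449088 + 1299/557 = 12274364755/5263142016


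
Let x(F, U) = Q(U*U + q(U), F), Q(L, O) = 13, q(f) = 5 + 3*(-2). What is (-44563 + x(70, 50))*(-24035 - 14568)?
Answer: 1719763650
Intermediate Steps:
q(f) = -1 (q(f) = 5 - 6 = -1)
x(F, U) = 13
(-44563 + x(70, 50))*(-24035 - 14568) = (-44563 + 13)*(-24035 - 14568) = -44550*(-38603) = 1719763650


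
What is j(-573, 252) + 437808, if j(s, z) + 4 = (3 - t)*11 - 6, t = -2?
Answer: 437853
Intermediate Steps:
j(s, z) = 45 (j(s, z) = -4 + ((3 - 1*(-2))*11 - 6) = -4 + ((3 + 2)*11 - 6) = -4 + (5*11 - 6) = -4 + (55 - 6) = -4 + 49 = 45)
j(-573, 252) + 437808 = 45 + 437808 = 437853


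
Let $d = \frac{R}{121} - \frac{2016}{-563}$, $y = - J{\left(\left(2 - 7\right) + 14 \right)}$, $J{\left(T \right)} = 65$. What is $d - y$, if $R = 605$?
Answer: $\frac{41426}{563} \approx 73.581$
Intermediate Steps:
$y = -65$ ($y = \left(-1\right) 65 = -65$)
$d = \frac{4831}{563}$ ($d = \frac{605}{121} - \frac{2016}{-563} = 605 \cdot \frac{1}{121} - - \frac{2016}{563} = 5 + \frac{2016}{563} = \frac{4831}{563} \approx 8.5808$)
$d - y = \frac{4831}{563} - -65 = \frac{4831}{563} + 65 = \frac{41426}{563}$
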